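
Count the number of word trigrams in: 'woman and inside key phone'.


Word trigrams from [5] words:
  Trigram 1: (woman and inside)
  Trigram 2: (and inside key)
  Trigram 3: (inside key phone)
Total word trigrams: 5 - 2 = 3

3


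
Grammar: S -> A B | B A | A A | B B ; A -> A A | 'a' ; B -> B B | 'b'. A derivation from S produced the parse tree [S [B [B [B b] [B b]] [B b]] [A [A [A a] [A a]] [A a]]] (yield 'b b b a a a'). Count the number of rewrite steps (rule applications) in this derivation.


Every bracketed nonterminal node [X ...] in the tree is produced by exactly one rule application.
Reading the tree off as a leftmost derivation:
  Step 1: S  =>  B A   (applied S -> B A)
  Step 2: B A  =>  B B A   (applied B -> B B)
  Step 3: B B A  =>  B B B A   (applied B -> B B)
  Step 4: B B B A  =>  b B B A   (applied B -> b)
  Step 5: b B B A  =>  b b B A   (applied B -> b)
  Step 6: b b B A  =>  b b b A   (applied B -> b)
  Step 7: b b b A  =>  b b b A A   (applied A -> A A)
  Step 8: b b b A A  =>  b b b A A A   (applied A -> A A)
  Step 9: b b b A A A  =>  b b b a A A   (applied A -> a)
  Step 10: b b b a A A  =>  b b b a a A   (applied A -> a)
  Step 11: b b b a a A  =>  b b b a a a   (applied A -> a)
Final yield: b b b a a a
Total rewrite steps: 11

11


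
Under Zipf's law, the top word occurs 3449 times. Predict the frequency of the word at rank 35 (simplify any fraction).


Zipf's law: freq(rank) = f1 / rank
f1 = 3449, rank = 35
freq = 3449 / 35
GCD(3449, 35) = 1
Simplified: 3449/35

3449/35


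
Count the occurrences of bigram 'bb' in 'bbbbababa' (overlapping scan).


Scanning 'bbbbababa' for bigram 'bb':
  Position 0: 'bb' -> MATCH
  Position 1: 'bb' -> MATCH
  Position 2: 'bb' -> MATCH
  Position 3: 'ba' -> no
  Position 4: 'ab' -> no
  Position 5: 'ba' -> no
  Position 6: 'ab' -> no
  Position 7: 'ba' -> no
Total matches: 3

3


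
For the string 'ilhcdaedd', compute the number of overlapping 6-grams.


String 'ilhcdaedd' has length L = 9.
Number of overlapping n-grams = L - n + 1
Substituting: 9 - 6 + 1 = 4

4


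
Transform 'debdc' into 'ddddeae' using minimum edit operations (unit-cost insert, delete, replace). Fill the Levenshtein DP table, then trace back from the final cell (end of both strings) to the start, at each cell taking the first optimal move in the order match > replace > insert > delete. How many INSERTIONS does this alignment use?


Edit distance = 5. Backtracking from cell (5, 7) with preference match > replace > insert > delete,
then listing the resulting alignment 'debdc' -> 'ddddeae' left to right:
  Step 1: keep 'd'
  Step 2: replace e->d
  Step 3: replace b->d
  Step 4: keep 'd'
  Step 5: insert 'e' [insertion #1]
  Step 6: insert 'a' [insertion #2]
  Step 7: replace c->e
Total insertions: 2

2


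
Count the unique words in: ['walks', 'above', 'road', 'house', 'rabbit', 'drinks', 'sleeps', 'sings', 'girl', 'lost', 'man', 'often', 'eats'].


Listing all tokens and tracking unique types:
  Token 1: 'walks' -> NEW (unique so far: 1)
  Token 2: 'above' -> NEW (unique so far: 2)
  Token 3: 'road' -> NEW (unique so far: 3)
  Token 4: 'house' -> NEW (unique so far: 4)
  Token 5: 'rabbit' -> NEW (unique so far: 5)
  Token 6: 'drinks' -> NEW (unique so far: 6)
  Token 7: 'sleeps' -> NEW (unique so far: 7)
  Token 8: 'sings' -> NEW (unique so far: 8)
  Token 9: 'girl' -> NEW (unique so far: 9)
  Token 10: 'lost' -> NEW (unique so far: 10)
  Token 11: 'man' -> NEW (unique so far: 11)
  Token 12: 'often' -> NEW (unique so far: 12)
  Token 13: 'eats' -> NEW (unique so far: 13)
Unique types: ('above', 'drinks', 'eats', 'girl', 'house', 'lost', 'man', 'often', 'rabbit', 'road', 'sings', 'sleeps', 'walks')
Vocabulary size: 13

13


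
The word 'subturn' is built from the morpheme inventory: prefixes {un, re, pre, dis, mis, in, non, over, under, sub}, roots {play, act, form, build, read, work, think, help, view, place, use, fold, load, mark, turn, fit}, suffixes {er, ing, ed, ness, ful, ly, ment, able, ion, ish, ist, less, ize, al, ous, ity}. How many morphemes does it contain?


Segmenting 'subturn' against the inventory:
  'sub' -> prefix (morpheme 1)
  'turn' -> root (morpheme 2)
Total morphemes: 2

2


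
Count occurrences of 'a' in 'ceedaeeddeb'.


Scanning 'ceedaeeddeb' for 'a':
  Position 4: 'a' -> MATCH (count: 1)
Total occurrences of 'a': 1

1


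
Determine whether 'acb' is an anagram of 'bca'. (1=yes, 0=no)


Sort characters of 'acb': 'abc'
Sort characters of 'bca': 'abc'
Sorted forms match -> they ARE anagrams
Result: 1

1


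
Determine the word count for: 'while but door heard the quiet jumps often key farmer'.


Counting words by splitting on spaces:
  Word 1: 'while'
  Word 2: 'but'
  Word 3: 'door'
  Word 4: 'heard'
  Word 5: 'the'
  Word 6: 'quiet'
  Word 7: 'jumps'
  Word 8: 'often'
  Word 9: 'key'
  Word 10: 'farmer'
Total words: 10

10


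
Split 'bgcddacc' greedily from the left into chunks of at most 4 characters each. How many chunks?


'bgcddacc' has 8 characters.
Chunking with max size 4:
  Chunk 1: 'bgcd' (positions 0-3)
  Chunk 2: 'dacc' (positions 4-7)
Total chunks: ceil(8 / 4) = 2

2


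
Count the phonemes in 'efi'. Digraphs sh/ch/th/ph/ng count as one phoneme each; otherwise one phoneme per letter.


Parsing 'efi' greedily, digraphs first:
  'e' -> vowel phoneme (phonemes so far: 1)
  'f' -> consonant phoneme (phonemes so far: 2)
  'i' -> vowel phoneme (phonemes so far: 3)
Total phonemes: 3

3


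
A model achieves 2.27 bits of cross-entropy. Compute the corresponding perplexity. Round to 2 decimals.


Perplexity formula: PP = 2^H
H = 2.27
PP = 2^2.27
Decompose: 2^2.27 = 2^2 * 2^0.27
2^2 = 4, 2^0.27 ~ 1.2058078
PP ~ 4 * 1.2058078 = 4.8232312
Rounded to 2 decimals: 4.82

4.82


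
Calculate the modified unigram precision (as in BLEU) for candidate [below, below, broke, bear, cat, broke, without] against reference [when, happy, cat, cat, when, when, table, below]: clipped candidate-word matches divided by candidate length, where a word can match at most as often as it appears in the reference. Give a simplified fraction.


Reference word counts: {'below': 1, 'cat': 2, 'happy': 1, 'table': 1, 'when': 3}
Checking each candidate word (with clipping):
  'below' -> in reference (ref count 1, used 1/1) -> match (matches: 1)
  'below' -> ref count 1 already used up (1/1) -> clipped, no match (matches: 1)
  'broke' -> not in reference -> no match (matches: 1)
  'bear' -> not in reference -> no match (matches: 1)
  'cat' -> in reference (ref count 2, used 1/2) -> match (matches: 2)
  'broke' -> not in reference -> no match (matches: 2)
  'without' -> not in reference -> no match (matches: 2)
Clipped matches: 2, Candidate length: 7
Precision = 2/7

2/7


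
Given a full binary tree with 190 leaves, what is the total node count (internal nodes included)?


Leaf nodes (terminals): 190
Internal nodes = n - 1 = 190 - 1 = 189
Total = leaves + internal = 190 + 189 = 379

379


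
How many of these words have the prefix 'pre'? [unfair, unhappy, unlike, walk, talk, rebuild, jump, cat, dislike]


Checking each word for prefix 'pre':
  'unfair' -> no (count: 0)
  'unhappy' -> no (count: 0)
  'unlike' -> no (count: 0)
  'walk' -> no (count: 0)
  'talk' -> no (count: 0)
  'rebuild' -> no (count: 0)
  'jump' -> no (count: 0)
  'cat' -> no (count: 0)
  'dislike' -> no (count: 0)
Total with prefix 'pre': 0

0


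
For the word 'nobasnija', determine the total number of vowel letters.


Scanning each character of 'nobasnija':
  Position 1: 'n' -> consonant (running count: 0)
  Position 2: 'o' -> vowel (running count: 1)
  Position 3: 'b' -> consonant (running count: 1)
  Position 4: 'a' -> vowel (running count: 2)
  Position 5: 's' -> consonant (running count: 2)
  Position 6: 'n' -> consonant (running count: 2)
  Position 7: 'i' -> vowel (running count: 3)
  Position 8: 'j' -> consonant (running count: 3)
  Position 9: 'a' -> vowel (running count: 4)
Total vowels: 4

4


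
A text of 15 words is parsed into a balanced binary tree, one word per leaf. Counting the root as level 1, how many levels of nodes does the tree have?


In a balanced binary tree with n leaves the deepest leaf is ceil(log2(n)) edges below the root,
so counting node levels inclusive of root and leaves gives ceil(log2(n)) + 1 levels.
log2(15) = 3.9069
ceil(3.9069) = 4
levels = 4 + 1 = 5

5


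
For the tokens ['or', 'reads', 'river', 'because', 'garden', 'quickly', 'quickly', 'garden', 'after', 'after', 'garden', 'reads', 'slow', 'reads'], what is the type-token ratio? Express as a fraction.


Tokens: 14
Unique types: ('after', 'because', 'garden', 'or', 'quickly', 'reads', 'river', 'slow') = 8
TTR = 8/14
Simplify: divide both by 2 -> 4/7
TTR = 4/7

4/7


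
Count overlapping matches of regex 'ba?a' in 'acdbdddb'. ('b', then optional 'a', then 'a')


Pattern: ba?a means 'b', then optional 'a', then 'a'.
Scanning 'acdbdddb' position-by-position:
  Pos 0: window 'acd' -> no
  Pos 1: window 'cdb' -> no
  Pos 2: window 'dbd' -> no
  Pos 3: window 'bdd' -> no
  Pos 4: window 'ddd' -> no
  Pos 5: window 'ddb' -> no
  Pos 6: window 'db' -> no
  Pos 7: window 'b' -> no
Total matches: 0

0


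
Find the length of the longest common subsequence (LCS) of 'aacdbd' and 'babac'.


DP table for LCS of 'aacdbd' and 'babac':
       b  a  b  a  c
    0  0  0  0  0  0
  a 0  0  1  1  1  1
  a 0  0  1  1  2  2
  c 0  0  1  1  2  3
  d 0  0  1  1  2  3
  b 0  1  1  2  2  3
  d 0  1  1  2  2  3
LCS: 'aac'
LCS length = 3

3


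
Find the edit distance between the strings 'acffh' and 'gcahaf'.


Building DP table for s1='acffh' (len 5) and s2='gcahaf' (len 6):
       g  c  a  h  a  f
    0  1  2  3  4  5  6
  a 1  1  2  2  3  4  5
  c 2  2  1  2  3  4  5
  f 3  3  2  2  3  4  4
  f 4  4  3  3  3  4  4
  h 5  5  4  4  3  4  5
Edit distance = dp[5][6] = 5

5


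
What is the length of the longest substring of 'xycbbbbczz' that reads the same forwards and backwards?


Scanning 'xycbbbbczz' for palindromic substrings.
Substring at positions 2-7: 'cbbbbc'.
Check: reverse('cbbbbc') = 'cbbbbc' -> palindrome confirmed.
Neighbouring characters ('y' / 'z') break symmetry, so it cannot extend further.
No longer palindromic substring exists; longest length = 6

6


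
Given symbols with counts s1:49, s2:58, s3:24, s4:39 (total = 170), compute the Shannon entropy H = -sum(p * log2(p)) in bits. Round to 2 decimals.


Computing entropy H = -sum(p_i * log2(p_i)):
  s1: p = 49/170 = 0.2882, -p*log2(p) = 0.5173
  s2: p = 58/170 = 0.3412, -p*log2(p) = 0.5293
  s3: p = 24/170 = 0.1412, -p*log2(p) = 0.3987
  s4: p = 39/170 = 0.2294, -p*log2(p) = 0.4873
H = sum of terms = 1.9326
Rounded to 2 decimals: 1.93

1.93


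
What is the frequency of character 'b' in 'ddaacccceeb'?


Scanning 'ddaacccceeb' for 'b':
  Position 10: 'b' -> MATCH (count: 1)
Total occurrences of 'b': 1

1


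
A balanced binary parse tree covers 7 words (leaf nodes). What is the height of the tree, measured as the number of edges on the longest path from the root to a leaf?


In a balanced binary tree with n leaves the deepest leaf is ceil(log2(n)) edges below the root.
log2(7) = 2.8074
ceil(2.8074) = 3
height (edges) = 3

3


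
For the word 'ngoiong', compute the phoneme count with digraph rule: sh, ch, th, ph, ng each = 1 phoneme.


Parsing 'ngoiong' greedily, digraphs first:
  'ng' -> digraph (1 consonant phoneme) (phonemes so far: 1)
  'o' -> vowel phoneme (phonemes so far: 2)
  'i' -> vowel phoneme (phonemes so far: 3)
  'o' -> vowel phoneme (phonemes so far: 4)
  'ng' -> digraph (1 consonant phoneme) (phonemes so far: 5)
Total phonemes: 5

5


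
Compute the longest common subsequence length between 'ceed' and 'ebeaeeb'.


DP table for LCS of 'ceed' and 'ebeaeeb':
       e  b  e  a  e  e  b
    0  0  0  0  0  0  0  0
  c 0  0  0  0  0  0  0  0
  e 0  1  1  1  1  1  1  1
  e 0  1  1  2  2  2  2  2
  d 0  1  1  2  2  2  2  2
LCS: 'ee'
LCS length = 2

2


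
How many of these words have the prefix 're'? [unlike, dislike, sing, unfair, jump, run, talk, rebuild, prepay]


Checking each word for prefix 're':
  'unlike' -> no (count: 0)
  'dislike' -> no (count: 0)
  'sing' -> no (count: 0)
  'unfair' -> no (count: 0)
  'jump' -> no (count: 0)
  'run' -> no (count: 0)
  'talk' -> no (count: 0)
  'rebuild' -> YES, starts with 're' (count: 1)
  'prepay' -> no (count: 1)
Total with prefix 're': 1

1


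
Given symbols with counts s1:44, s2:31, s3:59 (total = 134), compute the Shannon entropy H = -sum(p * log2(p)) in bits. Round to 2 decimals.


Computing entropy H = -sum(p_i * log2(p_i)):
  s1: p = 44/134 = 0.3284, -p*log2(p) = 0.5276
  s2: p = 31/134 = 0.2313, -p*log2(p) = 0.4886
  s3: p = 59/134 = 0.4403, -p*log2(p) = 0.5211
H = sum of terms = 1.5373
Rounded to 2 decimals: 1.54

1.54


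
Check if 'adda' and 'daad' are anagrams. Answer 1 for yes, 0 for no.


Sort characters of 'adda': 'aadd'
Sort characters of 'daad': 'aadd'
Sorted forms match -> they ARE anagrams
Result: 1

1


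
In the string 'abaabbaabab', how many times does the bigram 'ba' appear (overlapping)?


Scanning 'abaabbaabab' for bigram 'ba':
  Position 0: 'ab' -> no
  Position 1: 'ba' -> MATCH
  Position 2: 'aa' -> no
  Position 3: 'ab' -> no
  Position 4: 'bb' -> no
  Position 5: 'ba' -> MATCH
  Position 6: 'aa' -> no
  Position 7: 'ab' -> no
  Position 8: 'ba' -> MATCH
  Position 9: 'ab' -> no
Total matches: 3

3


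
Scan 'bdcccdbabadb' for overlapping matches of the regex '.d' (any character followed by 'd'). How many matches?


Pattern: .d means any character followed by 'd'.
Scanning 'bdcccdbabadb' position-by-position:
  Pos 0: window 'bd' -> MATCH
  Pos 1: window 'dc' -> no
  Pos 2: window 'cc' -> no
  Pos 3: window 'cc' -> no
  Pos 4: window 'cd' -> MATCH
  Pos 5: window 'db' -> no
  Pos 6: window 'ba' -> no
  Pos 7: window 'ab' -> no
  Pos 8: window 'ba' -> no
  Pos 9: window 'ad' -> MATCH
  Pos 10: window 'db' -> no
  Pos 11: window 'b' -> no
Total matches: 3

3


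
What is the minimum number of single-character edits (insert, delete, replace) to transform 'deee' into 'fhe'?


Building DP table for s1='deee' (len 4) and s2='fhe' (len 3):
       f  h  e
    0  1  2  3
  d 1  1  2  3
  e 2  2  2  2
  e 3  3  3  2
  e 4  4  4  3
Edit distance = dp[4][3] = 3

3


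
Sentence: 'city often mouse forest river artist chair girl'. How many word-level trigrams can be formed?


Word trigrams from [8] words:
  Trigram 1: (city often mouse)
  Trigram 2: (often mouse forest)
  Trigram 3: (mouse forest river)
  Trigram 4: (forest river artist)
  Trigram 5: (river artist chair)
  Trigram 6: (artist chair girl)
Total word trigrams: 8 - 2 = 6

6


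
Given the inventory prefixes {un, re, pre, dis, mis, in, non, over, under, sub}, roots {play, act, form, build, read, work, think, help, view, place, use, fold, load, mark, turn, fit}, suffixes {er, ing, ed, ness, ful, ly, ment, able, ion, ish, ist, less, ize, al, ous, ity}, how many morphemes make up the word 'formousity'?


Segmenting 'formousity' against the inventory:
  'form' -> root (morpheme 1)
  'ous' -> suffix (morpheme 2)
  'ity' -> suffix (morpheme 3)
Total morphemes: 3

3


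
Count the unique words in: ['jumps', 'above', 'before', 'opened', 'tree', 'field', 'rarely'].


Listing all tokens and tracking unique types:
  Token 1: 'jumps' -> NEW (unique so far: 1)
  Token 2: 'above' -> NEW (unique so far: 2)
  Token 3: 'before' -> NEW (unique so far: 3)
  Token 4: 'opened' -> NEW (unique so far: 4)
  Token 5: 'tree' -> NEW (unique so far: 5)
  Token 6: 'field' -> NEW (unique so far: 6)
  Token 7: 'rarely' -> NEW (unique so far: 7)
Unique types: ('above', 'before', 'field', 'jumps', 'opened', 'rarely', 'tree')
Vocabulary size: 7

7


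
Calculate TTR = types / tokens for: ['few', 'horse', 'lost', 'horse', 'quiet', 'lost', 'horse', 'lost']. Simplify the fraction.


Tokens: 8
Unique types: ('few', 'horse', 'lost', 'quiet') = 4
TTR = 4/8
Simplify: divide both by 4 -> 1/2
TTR = 1/2

1/2


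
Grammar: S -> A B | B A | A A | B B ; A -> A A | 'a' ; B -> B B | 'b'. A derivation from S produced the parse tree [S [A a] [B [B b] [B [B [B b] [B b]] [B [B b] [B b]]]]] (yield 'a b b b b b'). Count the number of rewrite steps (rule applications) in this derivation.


Every bracketed nonterminal node [X ...] in the tree is produced by exactly one rule application.
Reading the tree off as a leftmost derivation:
  Step 1: S  =>  A B   (applied S -> A B)
  Step 2: A B  =>  a B   (applied A -> a)
  Step 3: a B  =>  a B B   (applied B -> B B)
  Step 4: a B B  =>  a b B   (applied B -> b)
  Step 5: a b B  =>  a b B B   (applied B -> B B)
  Step 6: a b B B  =>  a b B B B   (applied B -> B B)
  Step 7: a b B B B  =>  a b b B B   (applied B -> b)
  Step 8: a b b B B  =>  a b b b B   (applied B -> b)
  Step 9: a b b b B  =>  a b b b B B   (applied B -> B B)
  Step 10: a b b b B B  =>  a b b b b B   (applied B -> b)
  Step 11: a b b b b B  =>  a b b b b b   (applied B -> b)
Final yield: a b b b b b
Total rewrite steps: 11

11


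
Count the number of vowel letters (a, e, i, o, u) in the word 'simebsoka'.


Scanning each character of 'simebsoka':
  Position 1: 's' -> consonant (running count: 0)
  Position 2: 'i' -> vowel (running count: 1)
  Position 3: 'm' -> consonant (running count: 1)
  Position 4: 'e' -> vowel (running count: 2)
  Position 5: 'b' -> consonant (running count: 2)
  Position 6: 's' -> consonant (running count: 2)
  Position 7: 'o' -> vowel (running count: 3)
  Position 8: 'k' -> consonant (running count: 3)
  Position 9: 'a' -> vowel (running count: 4)
Total vowels: 4

4


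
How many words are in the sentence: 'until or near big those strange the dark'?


Counting words by splitting on spaces:
  Word 1: 'until'
  Word 2: 'or'
  Word 3: 'near'
  Word 4: 'big'
  Word 5: 'those'
  Word 6: 'strange'
  Word 7: 'the'
  Word 8: 'dark'
Total words: 8

8


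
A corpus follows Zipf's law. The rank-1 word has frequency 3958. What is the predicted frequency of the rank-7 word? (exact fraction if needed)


Zipf's law: freq(rank) = f1 / rank
f1 = 3958, rank = 7
freq = 3958 / 7
GCD(3958, 7) = 1
Simplified: 3958/7

3958/7


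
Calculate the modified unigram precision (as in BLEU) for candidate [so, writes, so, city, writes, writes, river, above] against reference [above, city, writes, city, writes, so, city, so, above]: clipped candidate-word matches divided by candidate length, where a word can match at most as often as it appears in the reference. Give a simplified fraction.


Reference word counts: {'above': 2, 'city': 3, 'so': 2, 'writes': 2}
Checking each candidate word (with clipping):
  'so' -> in reference (ref count 2, used 1/2) -> match (matches: 1)
  'writes' -> in reference (ref count 2, used 1/2) -> match (matches: 2)
  'so' -> in reference (ref count 2, used 2/2) -> match (matches: 3)
  'city' -> in reference (ref count 3, used 1/3) -> match (matches: 4)
  'writes' -> in reference (ref count 2, used 2/2) -> match (matches: 5)
  'writes' -> ref count 2 already used up (2/2) -> clipped, no match (matches: 5)
  'river' -> not in reference -> no match (matches: 5)
  'above' -> in reference (ref count 2, used 1/2) -> match (matches: 6)
Clipped matches: 6, Candidate length: 8
Precision = 6/8 = 3/4

3/4


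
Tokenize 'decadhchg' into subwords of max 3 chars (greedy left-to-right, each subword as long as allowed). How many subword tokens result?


'decadhchg' has 9 characters.
Chunking with max size 3:
  Chunk 1: 'dec' (positions 0-2)
  Chunk 2: 'adh' (positions 3-5)
  Chunk 3: 'chg' (positions 6-8)
Total chunks: ceil(9 / 3) = 3

3


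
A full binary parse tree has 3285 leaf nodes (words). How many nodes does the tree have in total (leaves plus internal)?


Leaf nodes (terminals): 3285
Internal nodes = n - 1 = 3285 - 1 = 3284
Total = leaves + internal = 3285 + 3284 = 6569

6569


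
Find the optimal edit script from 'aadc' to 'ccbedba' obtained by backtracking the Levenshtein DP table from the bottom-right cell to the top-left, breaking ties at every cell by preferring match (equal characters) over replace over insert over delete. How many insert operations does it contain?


Edit distance = 6. Backtracking from cell (4, 7) with preference match > replace > insert > delete,
then listing the resulting alignment 'aadc' -> 'ccbedba' left to right:
  Step 1: insert 'c' [insertion #1]
  Step 2: insert 'c' [insertion #2]
  Step 3: replace a->b
  Step 4: replace a->e
  Step 5: keep 'd'
  Step 6: insert 'b' [insertion #3]
  Step 7: replace c->a
Total insertions: 3

3


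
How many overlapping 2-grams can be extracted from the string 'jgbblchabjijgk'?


String 'jgbblchabjijgk' has length L = 14.
Number of overlapping n-grams = L - n + 1
Substituting: 14 - 2 + 1 = 13

13


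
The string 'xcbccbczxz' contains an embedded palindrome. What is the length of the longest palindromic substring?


Scanning 'xcbccbczxz' for palindromic substrings.
Substring at positions 1-6: 'cbccbc'.
Check: reverse('cbccbc') = 'cbccbc' -> palindrome confirmed.
Neighbouring characters ('x' / 'z') break symmetry, so it cannot extend further.
No longer palindromic substring exists; longest length = 6

6


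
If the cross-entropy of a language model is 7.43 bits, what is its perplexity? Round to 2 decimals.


Perplexity formula: PP = 2^H
H = 7.43
PP = 2^7.43
Decompose: 2^7.43 = 2^7 * 2^0.43
2^7 = 128, 2^0.43 ~ 1.3472336
PP ~ 128 * 1.3472336 = 172.4459008
Rounded to 2 decimals: 172.45

172.45


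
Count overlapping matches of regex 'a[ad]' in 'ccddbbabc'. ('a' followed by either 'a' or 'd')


Pattern: a[ad] means 'a' followed by either 'a' or 'd'.
Scanning 'ccddbbabc' position-by-position:
  Pos 0: window 'cc' -> no
  Pos 1: window 'cd' -> no
  Pos 2: window 'dd' -> no
  Pos 3: window 'db' -> no
  Pos 4: window 'bb' -> no
  Pos 5: window 'ba' -> no
  Pos 6: window 'ab' -> no
  Pos 7: window 'bc' -> no
  Pos 8: window 'c' -> no
Total matches: 0

0


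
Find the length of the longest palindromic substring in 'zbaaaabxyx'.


Scanning 'zbaaaabxyx' for palindromic substrings.
Substring at positions 1-6: 'baaaab'.
Check: reverse('baaaab') = 'baaaab' -> palindrome confirmed.
Neighbouring characters ('z' / 'x') break symmetry, so it cannot extend further.
No longer palindromic substring exists; longest length = 6

6


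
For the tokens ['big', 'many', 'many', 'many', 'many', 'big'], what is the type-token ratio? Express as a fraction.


Tokens: 6
Unique types: ('big', 'many') = 2
TTR = 2/6
Simplify: divide both by 2 -> 1/3
TTR = 1/3

1/3


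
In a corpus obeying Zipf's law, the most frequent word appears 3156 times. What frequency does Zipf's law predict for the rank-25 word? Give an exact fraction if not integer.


Zipf's law: freq(rank) = f1 / rank
f1 = 3156, rank = 25
freq = 3156 / 25
GCD(3156, 25) = 1
Simplified: 3156/25

3156/25


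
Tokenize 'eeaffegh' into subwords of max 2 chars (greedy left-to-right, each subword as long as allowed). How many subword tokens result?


'eeaffegh' has 8 characters.
Chunking with max size 2:
  Chunk 1: 'ee' (positions 0-1)
  Chunk 2: 'af' (positions 2-3)
  Chunk 3: 'fe' (positions 4-5)
  Chunk 4: 'gh' (positions 6-7)
Total chunks: ceil(8 / 2) = 4

4


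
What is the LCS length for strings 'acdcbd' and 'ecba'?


DP table for LCS of 'acdcbd' and 'ecba':
       e  c  b  a
    0  0  0  0  0
  a 0  0  0  0  1
  c 0  0  1  1  1
  d 0  0  1  1  1
  c 0  0  1  1  1
  b 0  0  1  2  2
  d 0  0  1  2  2
LCS: 'cb'
LCS length = 2

2


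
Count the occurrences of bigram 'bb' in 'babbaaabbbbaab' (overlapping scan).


Scanning 'babbaaabbbbaab' for bigram 'bb':
  Position 0: 'ba' -> no
  Position 1: 'ab' -> no
  Position 2: 'bb' -> MATCH
  Position 3: 'ba' -> no
  Position 4: 'aa' -> no
  Position 5: 'aa' -> no
  Position 6: 'ab' -> no
  Position 7: 'bb' -> MATCH
  Position 8: 'bb' -> MATCH
  Position 9: 'bb' -> MATCH
  Position 10: 'ba' -> no
  Position 11: 'aa' -> no
  Position 12: 'ab' -> no
Total matches: 4

4


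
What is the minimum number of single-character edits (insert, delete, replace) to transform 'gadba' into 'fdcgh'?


Building DP table for s1='gadba' (len 5) and s2='fdcgh' (len 5):
       f  d  c  g  h
    0  1  2  3  4  5
  g 1  1  2  3  3  4
  a 2  2  2  3  4  4
  d 3  3  2  3  4  5
  b 4  4  3  3  4  5
  a 5  5  4  4  4  5
Edit distance = dp[5][5] = 5

5


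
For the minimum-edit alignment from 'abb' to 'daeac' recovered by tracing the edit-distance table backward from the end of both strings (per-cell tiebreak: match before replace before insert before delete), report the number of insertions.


Edit distance = 4. Backtracking from cell (3, 5) with preference match > replace > insert > delete,
then listing the resulting alignment 'abb' -> 'daeac' left to right:
  Step 1: insert 'd' [insertion #1]
  Step 2: keep 'a'
  Step 3: insert 'e' [insertion #2]
  Step 4: replace b->a
  Step 5: replace b->c
Total insertions: 2

2


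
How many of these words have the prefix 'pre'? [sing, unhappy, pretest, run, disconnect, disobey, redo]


Checking each word for prefix 'pre':
  'sing' -> no (count: 0)
  'unhappy' -> no (count: 0)
  'pretest' -> YES, starts with 'pre' (count: 1)
  'run' -> no (count: 1)
  'disconnect' -> no (count: 1)
  'disobey' -> no (count: 1)
  'redo' -> no (count: 1)
Total with prefix 'pre': 1

1


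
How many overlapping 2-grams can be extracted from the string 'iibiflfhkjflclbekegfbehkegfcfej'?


String 'iibiflfhkjflclbekegfbehkegfcfej' has length L = 31.
Number of overlapping n-grams = L - n + 1
Substituting: 31 - 2 + 1 = 30

30


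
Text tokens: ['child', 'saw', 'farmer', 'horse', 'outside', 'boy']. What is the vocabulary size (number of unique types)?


Listing all tokens and tracking unique types:
  Token 1: 'child' -> NEW (unique so far: 1)
  Token 2: 'saw' -> NEW (unique so far: 2)
  Token 3: 'farmer' -> NEW (unique so far: 3)
  Token 4: 'horse' -> NEW (unique so far: 4)
  Token 5: 'outside' -> NEW (unique so far: 5)
  Token 6: 'boy' -> NEW (unique so far: 6)
Unique types: ('boy', 'child', 'farmer', 'horse', 'outside', 'saw')
Vocabulary size: 6

6


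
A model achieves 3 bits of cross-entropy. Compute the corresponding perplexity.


Perplexity formula: PP = 2^H
H = 3
PP = 2^3
Steps: 2^1 = 2, 2^2 = 4, 2^3 = 8
PP = 8

8


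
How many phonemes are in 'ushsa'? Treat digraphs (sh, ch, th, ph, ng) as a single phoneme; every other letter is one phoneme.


Parsing 'ushsa' greedily, digraphs first:
  'u' -> vowel phoneme (phonemes so far: 1)
  'sh' -> digraph (1 consonant phoneme) (phonemes so far: 2)
  's' -> consonant phoneme (phonemes so far: 3)
  'a' -> vowel phoneme (phonemes so far: 4)
Total phonemes: 4

4


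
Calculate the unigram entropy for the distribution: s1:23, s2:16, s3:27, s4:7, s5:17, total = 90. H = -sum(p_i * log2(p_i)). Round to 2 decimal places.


Computing entropy H = -sum(p_i * log2(p_i)):
  s1: p = 23/90 = 0.2556, -p*log2(p) = 0.5030
  s2: p = 16/90 = 0.1778, -p*log2(p) = 0.4430
  s3: p = 27/90 = 0.3000, -p*log2(p) = 0.5211
  s4: p = 7/90 = 0.0778, -p*log2(p) = 0.2866
  s5: p = 17/90 = 0.1889, -p*log2(p) = 0.4542
H = sum of terms = 2.2079
Rounded to 2 decimals: 2.21

2.21


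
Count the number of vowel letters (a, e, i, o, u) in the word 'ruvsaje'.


Scanning each character of 'ruvsaje':
  Position 1: 'r' -> consonant (running count: 0)
  Position 2: 'u' -> vowel (running count: 1)
  Position 3: 'v' -> consonant (running count: 1)
  Position 4: 's' -> consonant (running count: 1)
  Position 5: 'a' -> vowel (running count: 2)
  Position 6: 'j' -> consonant (running count: 2)
  Position 7: 'e' -> vowel (running count: 3)
Total vowels: 3

3


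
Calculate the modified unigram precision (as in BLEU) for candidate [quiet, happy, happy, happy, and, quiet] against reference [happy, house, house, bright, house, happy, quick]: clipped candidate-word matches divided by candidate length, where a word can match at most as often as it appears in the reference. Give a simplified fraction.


Reference word counts: {'bright': 1, 'happy': 2, 'house': 3, 'quick': 1}
Checking each candidate word (with clipping):
  'quiet' -> not in reference -> no match (matches: 0)
  'happy' -> in reference (ref count 2, used 1/2) -> match (matches: 1)
  'happy' -> in reference (ref count 2, used 2/2) -> match (matches: 2)
  'happy' -> ref count 2 already used up (2/2) -> clipped, no match (matches: 2)
  'and' -> not in reference -> no match (matches: 2)
  'quiet' -> not in reference -> no match (matches: 2)
Clipped matches: 2, Candidate length: 6
Precision = 2/6 = 1/3

1/3


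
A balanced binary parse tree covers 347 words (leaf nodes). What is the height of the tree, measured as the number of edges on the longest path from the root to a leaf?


In a balanced binary tree with n leaves the deepest leaf is ceil(log2(n)) edges below the root.
log2(347) = 8.4388
ceil(8.4388) = 9
height (edges) = 9

9


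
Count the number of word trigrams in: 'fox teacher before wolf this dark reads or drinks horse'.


Word trigrams from [10] words:
  Trigram 1: (fox teacher before)
  Trigram 2: (teacher before wolf)
  Trigram 3: (before wolf this)
  Trigram 4: (wolf this dark)
  Trigram 5: (this dark reads)
  Trigram 6: (dark reads or)
  Trigram 7: (reads or drinks)
  Trigram 8: (or drinks horse)
Total word trigrams: 10 - 2 = 8

8


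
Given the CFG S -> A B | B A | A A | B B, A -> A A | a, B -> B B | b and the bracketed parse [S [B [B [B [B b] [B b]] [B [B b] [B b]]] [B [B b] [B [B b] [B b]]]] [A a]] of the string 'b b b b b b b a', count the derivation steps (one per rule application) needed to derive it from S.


Every bracketed nonterminal node [X ...] in the tree is produced by exactly one rule application.
Reading the tree off as a leftmost derivation:
  Step 1: S  =>  B A   (applied S -> B A)
  Step 2: B A  =>  B B A   (applied B -> B B)
  Step 3: B B A  =>  B B B A   (applied B -> B B)
  Step 4: B B B A  =>  B B B B A   (applied B -> B B)
  Step 5: B B B B A  =>  b B B B A   (applied B -> b)
  Step 6: b B B B A  =>  b b B B A   (applied B -> b)
  Step 7: b b B B A  =>  b b B B B A   (applied B -> B B)
  Step 8: b b B B B A  =>  b b b B B A   (applied B -> b)
  Step 9: b b b B B A  =>  b b b b B A   (applied B -> b)
  Step 10: b b b b B A  =>  b b b b B B A   (applied B -> B B)
  Step 11: b b b b B B A  =>  b b b b b B A   (applied B -> b)
  Step 12: b b b b b B A  =>  b b b b b B B A   (applied B -> B B)
  Step 13: b b b b b B B A  =>  b b b b b b B A   (applied B -> b)
  Step 14: b b b b b b B A  =>  b b b b b b b A   (applied B -> b)
  Step 15: b b b b b b b A  =>  b b b b b b b a   (applied A -> a)
Final yield: b b b b b b b a
Total rewrite steps: 15

15


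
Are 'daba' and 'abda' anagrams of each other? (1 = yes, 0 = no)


Sort characters of 'daba': 'aabd'
Sort characters of 'abda': 'aabd'
Sorted forms match -> they ARE anagrams
Result: 1

1


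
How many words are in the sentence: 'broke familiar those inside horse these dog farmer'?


Counting words by splitting on spaces:
  Word 1: 'broke'
  Word 2: 'familiar'
  Word 3: 'those'
  Word 4: 'inside'
  Word 5: 'horse'
  Word 6: 'these'
  Word 7: 'dog'
  Word 8: 'farmer'
Total words: 8

8


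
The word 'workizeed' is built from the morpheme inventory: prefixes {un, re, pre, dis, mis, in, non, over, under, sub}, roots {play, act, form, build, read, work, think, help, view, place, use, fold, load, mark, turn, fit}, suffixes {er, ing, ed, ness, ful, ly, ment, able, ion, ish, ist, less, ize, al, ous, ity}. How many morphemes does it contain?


Segmenting 'workizeed' against the inventory:
  'work' -> root (morpheme 1)
  'ize' -> suffix (morpheme 2)
  'ed' -> suffix (morpheme 3)
Total morphemes: 3

3


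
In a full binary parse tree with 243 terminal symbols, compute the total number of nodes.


Leaf nodes (terminals): 243
Internal nodes = n - 1 = 243 - 1 = 242
Total = leaves + internal = 243 + 242 = 485

485


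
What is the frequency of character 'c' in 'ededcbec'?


Scanning 'ededcbec' for 'c':
  Position 4: 'c' -> MATCH (count: 1)
  Position 7: 'c' -> MATCH (count: 2)
Total occurrences of 'c': 2

2


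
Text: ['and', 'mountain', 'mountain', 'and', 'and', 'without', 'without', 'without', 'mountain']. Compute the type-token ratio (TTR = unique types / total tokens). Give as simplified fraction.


Tokens: 9
Unique types: ('and', 'mountain', 'without') = 3
TTR = 3/9
Simplify: divide both by 3 -> 1/3
TTR = 1/3

1/3


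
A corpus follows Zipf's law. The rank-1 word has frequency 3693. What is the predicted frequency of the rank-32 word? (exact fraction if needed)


Zipf's law: freq(rank) = f1 / rank
f1 = 3693, rank = 32
freq = 3693 / 32
GCD(3693, 32) = 1
Simplified: 3693/32

3693/32


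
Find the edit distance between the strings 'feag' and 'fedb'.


Building DP table for s1='feag' (len 4) and s2='fedb' (len 4):
       f  e  d  b
    0  1  2  3  4
  f 1  0  1  2  3
  e 2  1  0  1  2
  a 3  2  1  1  2
  g 4  3  2  2  2
Edit distance = dp[4][4] = 2

2


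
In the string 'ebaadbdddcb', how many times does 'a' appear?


Scanning 'ebaadbdddcb' for 'a':
  Position 2: 'a' -> MATCH (count: 1)
  Position 3: 'a' -> MATCH (count: 2)
Total occurrences of 'a': 2

2


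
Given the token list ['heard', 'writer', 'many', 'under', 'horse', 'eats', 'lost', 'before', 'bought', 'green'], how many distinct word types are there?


Listing all tokens and tracking unique types:
  Token 1: 'heard' -> NEW (unique so far: 1)
  Token 2: 'writer' -> NEW (unique so far: 2)
  Token 3: 'many' -> NEW (unique so far: 3)
  Token 4: 'under' -> NEW (unique so far: 4)
  Token 5: 'horse' -> NEW (unique so far: 5)
  Token 6: 'eats' -> NEW (unique so far: 6)
  Token 7: 'lost' -> NEW (unique so far: 7)
  Token 8: 'before' -> NEW (unique so far: 8)
  Token 9: 'bought' -> NEW (unique so far: 9)
  Token 10: 'green' -> NEW (unique so far: 10)
Unique types: ('before', 'bought', 'eats', 'green', 'heard', 'horse', 'lost', 'many', 'under', 'writer')
Vocabulary size: 10

10


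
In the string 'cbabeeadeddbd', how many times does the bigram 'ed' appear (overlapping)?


Scanning 'cbabeeadeddbd' for bigram 'ed':
  Position 0: 'cb' -> no
  Position 1: 'ba' -> no
  Position 2: 'ab' -> no
  Position 3: 'be' -> no
  Position 4: 'ee' -> no
  Position 5: 'ea' -> no
  Position 6: 'ad' -> no
  Position 7: 'de' -> no
  Position 8: 'ed' -> MATCH
  Position 9: 'dd' -> no
  Position 10: 'db' -> no
  Position 11: 'bd' -> no
Total matches: 1

1


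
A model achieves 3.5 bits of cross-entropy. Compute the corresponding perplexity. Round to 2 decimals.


Perplexity formula: PP = 2^H
H = 3.5
PP = 2^3.5
Decompose: 2^3.5 = 2^3 * 2^0.5 = 2^3 * sqrt(2)
2^3 = 8, sqrt(2) ~ 1.4142136
PP ~ 8 * 1.4142136 = 11.3137088
Rounded to 2 decimals: 11.31

11.31


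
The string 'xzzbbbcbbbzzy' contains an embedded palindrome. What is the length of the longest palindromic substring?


Scanning 'xzzbbbcbbbzzy' for palindromic substrings.
Substring at positions 1-11: 'zzbbbcbbbzz'.
Check: reverse('zzbbbcbbbzz') = 'zzbbbcbbbzz' -> palindrome confirmed.
Neighbouring characters ('x' / 'y') break symmetry, so it cannot extend further.
No longer palindromic substring exists; longest length = 11

11


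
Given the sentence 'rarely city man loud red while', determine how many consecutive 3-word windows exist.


Word trigrams from [6] words:
  Trigram 1: (rarely city man)
  Trigram 2: (city man loud)
  Trigram 3: (man loud red)
  Trigram 4: (loud red while)
Total word trigrams: 6 - 2 = 4

4


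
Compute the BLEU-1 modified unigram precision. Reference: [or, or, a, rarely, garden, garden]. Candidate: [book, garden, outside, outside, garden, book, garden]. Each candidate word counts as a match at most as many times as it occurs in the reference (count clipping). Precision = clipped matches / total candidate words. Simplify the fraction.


Reference word counts: {'a': 1, 'garden': 2, 'or': 2, 'rarely': 1}
Checking each candidate word (with clipping):
  'book' -> not in reference -> no match (matches: 0)
  'garden' -> in reference (ref count 2, used 1/2) -> match (matches: 1)
  'outside' -> not in reference -> no match (matches: 1)
  'outside' -> not in reference -> no match (matches: 1)
  'garden' -> in reference (ref count 2, used 2/2) -> match (matches: 2)
  'book' -> not in reference -> no match (matches: 2)
  'garden' -> ref count 2 already used up (2/2) -> clipped, no match (matches: 2)
Clipped matches: 2, Candidate length: 7
Precision = 2/7

2/7


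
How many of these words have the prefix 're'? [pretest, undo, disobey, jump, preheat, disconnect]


Checking each word for prefix 're':
  'pretest' -> no (count: 0)
  'undo' -> no (count: 0)
  'disobey' -> no (count: 0)
  'jump' -> no (count: 0)
  'preheat' -> no (count: 0)
  'disconnect' -> no (count: 0)
Total with prefix 're': 0

0


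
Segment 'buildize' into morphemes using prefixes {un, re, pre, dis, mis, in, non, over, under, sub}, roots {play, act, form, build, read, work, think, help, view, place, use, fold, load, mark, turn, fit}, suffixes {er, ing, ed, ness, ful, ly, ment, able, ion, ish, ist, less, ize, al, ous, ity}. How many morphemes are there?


Segmenting 'buildize' against the inventory:
  'build' -> root (morpheme 1)
  'ize' -> suffix (morpheme 2)
Total morphemes: 2

2


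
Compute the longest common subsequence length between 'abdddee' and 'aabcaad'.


DP table for LCS of 'abdddee' and 'aabcaad':
       a  a  b  c  a  a  d
    0  0  0  0  0  0  0  0
  a 0  1  1  1  1  1  1  1
  b 0  1  1  2  2  2  2  2
  d 0  1  1  2  2  2  2  3
  d 0  1  1  2  2  2  2  3
  d 0  1  1  2  2  2  2  3
  e 0  1  1  2  2  2  2  3
  e 0  1  1  2  2  2  2  3
LCS: 'abd'
LCS length = 3

3


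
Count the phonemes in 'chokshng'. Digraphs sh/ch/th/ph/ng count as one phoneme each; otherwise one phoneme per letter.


Parsing 'chokshng' greedily, digraphs first:
  'ch' -> digraph (1 consonant phoneme) (phonemes so far: 1)
  'o' -> vowel phoneme (phonemes so far: 2)
  'k' -> consonant phoneme (phonemes so far: 3)
  'sh' -> digraph (1 consonant phoneme) (phonemes so far: 4)
  'ng' -> digraph (1 consonant phoneme) (phonemes so far: 5)
Total phonemes: 5

5


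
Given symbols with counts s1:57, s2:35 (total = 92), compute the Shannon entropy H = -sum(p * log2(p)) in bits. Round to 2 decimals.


Computing entropy H = -sum(p_i * log2(p_i)):
  s1: p = 57/92 = 0.6196, -p*log2(p) = 0.4279
  s2: p = 35/92 = 0.3804, -p*log2(p) = 0.5304
H = sum of terms = 0.9583
Rounded to 2 decimals: 0.96

0.96


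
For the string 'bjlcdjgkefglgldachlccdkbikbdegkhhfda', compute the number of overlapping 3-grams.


String 'bjlcdjgkefglgldachlccdkbikbdegkhhfda' has length L = 36.
Number of overlapping n-grams = L - n + 1
Substituting: 36 - 3 + 1 = 34

34


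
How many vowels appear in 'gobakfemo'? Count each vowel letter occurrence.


Scanning each character of 'gobakfemo':
  Position 1: 'g' -> consonant (running count: 0)
  Position 2: 'o' -> vowel (running count: 1)
  Position 3: 'b' -> consonant (running count: 1)
  Position 4: 'a' -> vowel (running count: 2)
  Position 5: 'k' -> consonant (running count: 2)
  Position 6: 'f' -> consonant (running count: 2)
  Position 7: 'e' -> vowel (running count: 3)
  Position 8: 'm' -> consonant (running count: 3)
  Position 9: 'o' -> vowel (running count: 4)
Total vowels: 4

4


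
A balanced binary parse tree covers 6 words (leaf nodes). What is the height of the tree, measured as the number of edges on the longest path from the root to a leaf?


In a balanced binary tree with n leaves the deepest leaf is ceil(log2(n)) edges below the root.
log2(6) = 2.5850
ceil(2.5850) = 3
height (edges) = 3

3


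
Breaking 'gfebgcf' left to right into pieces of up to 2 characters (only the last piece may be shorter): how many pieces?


'gfebgcf' has 7 characters.
Chunking with max size 2:
  Chunk 1: 'gf' (positions 0-1)
  Chunk 2: 'eb' (positions 2-3)
  Chunk 3: 'gc' (positions 4-5)
  Chunk 4: 'f' (positions 6-6)
Total chunks: ceil(7 / 2) = 4

4
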